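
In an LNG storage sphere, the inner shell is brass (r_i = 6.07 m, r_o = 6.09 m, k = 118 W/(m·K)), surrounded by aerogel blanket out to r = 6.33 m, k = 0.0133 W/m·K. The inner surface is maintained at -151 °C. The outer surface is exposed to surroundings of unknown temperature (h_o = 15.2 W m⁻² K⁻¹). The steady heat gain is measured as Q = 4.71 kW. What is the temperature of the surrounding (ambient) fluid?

Series resistances:
  R_brass = (1/6.07 − 1/6.09)/(4πk) = 5.410×10^-4/(4π·118) = 3.649×10^-7 K/W
  R_aerogel blanket = (1/6.09 − 1/6.33)/(4πk) = 0.006226/(4π·0.0133) = 0.03725 K/W
  R_conv,out = 1/(4πr²h) = 1/(4π·6.33²·15.2) = 1.307×10^-4 K/W
ΣR = 0.03738 K/W
ΔT = Q·ΣR = 4710 × 0.03738 = 176.1 K
Heat flows inward, so T_out = T_in + ΔT = -151 + 176.1 = 25.1 °C

T_out = 25.1 °C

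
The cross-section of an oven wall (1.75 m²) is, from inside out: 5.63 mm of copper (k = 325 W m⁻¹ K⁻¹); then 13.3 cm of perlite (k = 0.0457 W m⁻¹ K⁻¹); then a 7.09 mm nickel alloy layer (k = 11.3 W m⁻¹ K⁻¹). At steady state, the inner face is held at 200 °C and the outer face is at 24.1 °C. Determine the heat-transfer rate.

Q = 106 W

Series thermal resistances, inner to outer:
  R_copper = L/(kA) = 0.00563/(325·1.75) = 9.899×10^-6 K/W
  R_perlite = L/(kA) = 0.133/(0.0457·1.75) = 1.663 K/W
  R_nickel alloy = L/(kA) = 0.00709/(11.3·1.75) = 3.585×10^-4 K/W
ΣR = 9.899×10^-6 + 1.663 + 3.585×10^-4 = 1.663 K/W
Q = ΔT/ΣR = (200 °C − 24.1 °C)/1.663 = 106 W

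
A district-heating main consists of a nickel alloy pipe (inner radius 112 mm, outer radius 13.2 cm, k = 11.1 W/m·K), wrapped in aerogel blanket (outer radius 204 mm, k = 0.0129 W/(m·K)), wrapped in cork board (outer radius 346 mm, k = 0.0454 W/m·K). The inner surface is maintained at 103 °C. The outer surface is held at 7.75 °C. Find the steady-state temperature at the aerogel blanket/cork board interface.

Resistance network (inner→outer):
  R'_nickel alloy = ln(0.132/0.112)/(2πk) = 0.1643/(2π·11.1) = 0.002356 m·K/W
  R'_aerogel blanket = ln(0.204/0.132)/(2πk) = 0.4353/(2π·0.0129) = 5.371 m·K/W
  R'_cork board = ln(0.346/0.204)/(2πk) = 0.5283/(2π·0.0454) = 1.852 m·K/W
ΣR = 0.002356 + 5.371 + 1.852 = 7.225 m·K/W
Q' = ΔT/ΣR = (103 °C − 7.75 °C)/7.225 = 13.18 W/m
From the inner boundary to the aerogel blanket/cork board interface, ΣR_partial = 5.373 m·K/W.
T_interface = T_in − Q'·ΣR_partial = 103 °C − (13.18)(5.373) = 32.2 °C

T = 32.2 °C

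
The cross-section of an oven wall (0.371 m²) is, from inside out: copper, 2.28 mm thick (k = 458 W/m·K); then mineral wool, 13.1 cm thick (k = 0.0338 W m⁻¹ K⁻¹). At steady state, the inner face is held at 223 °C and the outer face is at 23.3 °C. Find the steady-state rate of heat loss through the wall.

Q = 19.1 W

Series thermal resistances, inner to outer:
  R_copper = L/(kA) = 0.00228/(458·0.371) = 1.342×10^-5 K/W
  R_mineral wool = L/(kA) = 0.131/(0.0338·0.371) = 10.45 K/W
ΣR = 1.342×10^-5 + 10.45 = 10.45 K/W
Q = ΔT/ΣR = (223 °C − 23.3 °C)/10.45 = 19.1 W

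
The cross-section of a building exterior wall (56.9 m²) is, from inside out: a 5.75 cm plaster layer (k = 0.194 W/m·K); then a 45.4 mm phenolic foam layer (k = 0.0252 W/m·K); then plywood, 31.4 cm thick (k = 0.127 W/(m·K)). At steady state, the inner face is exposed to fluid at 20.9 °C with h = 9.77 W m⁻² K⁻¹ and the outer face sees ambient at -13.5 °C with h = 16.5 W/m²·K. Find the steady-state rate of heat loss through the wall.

Q = 414 W

Treat each layer as a resistance in series:
  R_conv,in = 1/(hA) = 1/(9.77·56.9) = 0.001799 K/W
  R_plaster = L/(kA) = 0.0575/(0.194·56.9) = 0.005209 K/W
  R_phenolic foam = L/(kA) = 0.0454/(0.0252·56.9) = 0.03166 K/W
  R_plywood = L/(kA) = 0.314/(0.127·56.9) = 0.04345 K/W
  R_conv,out = 1/(hA) = 1/(16.5·56.9) = 0.001065 K/W
ΣR = 0.001799 + 0.005209 + 0.03166 + 0.04345 + 0.001065 = 0.08318 K/W
Q = ΔT/ΣR = (20.9 °C − -13.5 °C)/0.08318 = 414 W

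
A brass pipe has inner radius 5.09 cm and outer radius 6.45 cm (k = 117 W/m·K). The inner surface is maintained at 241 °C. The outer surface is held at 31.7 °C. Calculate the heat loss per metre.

Q' = 2πk·ΔT/ln(r₂/r₁) = 2π × 117 × 209.3 / ln(0.0645/0.0509) = 6.50×10^5 W/m

Q' = 650 kW/m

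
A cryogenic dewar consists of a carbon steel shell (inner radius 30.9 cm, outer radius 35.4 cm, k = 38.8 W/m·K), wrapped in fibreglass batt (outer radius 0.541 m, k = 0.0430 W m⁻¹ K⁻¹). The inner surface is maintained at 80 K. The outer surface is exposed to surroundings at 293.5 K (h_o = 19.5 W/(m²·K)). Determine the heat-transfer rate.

Treat each layer as a resistance in series:
  R_carbon steel = (1/0.309 − 1/0.354)/(4πk) = 0.4114/(4π·38.8) = 8.437×10^-4 K/W
  R_fibreglass batt = (1/0.354 − 1/0.541)/(4πk) = 0.9764/(4π·0.0430) = 1.807 K/W
  R_conv,out = 1/(4πr²h) = 1/(4π·0.541²·19.5) = 0.01394 K/W
ΣR = 8.437×10^-4 + 1.807 + 0.01394 = 1.822 K/W
Q = ΔT/ΣR = (80 K − 293.5 K)/1.822 = -117 W
(Negative Q ⇒ heat flows inward; heat gain = 117 W.)

Q = 117 W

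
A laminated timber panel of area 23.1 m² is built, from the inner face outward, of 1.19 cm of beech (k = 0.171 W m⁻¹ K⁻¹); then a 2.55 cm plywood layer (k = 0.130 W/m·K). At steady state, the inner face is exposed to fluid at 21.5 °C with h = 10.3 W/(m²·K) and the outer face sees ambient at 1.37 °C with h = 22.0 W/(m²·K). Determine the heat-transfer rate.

Q = 1140 W

Treat each layer as a resistance in series:
  R_conv,in = 1/(hA) = 1/(10.3·23.1) = 0.004203 K/W
  R_beech = L/(kA) = 0.0119/(0.171·23.1) = 0.003013 K/W
  R_plywood = L/(kA) = 0.0255/(0.130·23.1) = 0.008492 K/W
  R_conv,out = 1/(hA) = 1/(22.0·23.1) = 0.001968 K/W
ΣR = 0.004203 + 0.003013 + 0.008492 + 0.001968 = 0.01768 K/W
Q = ΔT/ΣR = (21.5 °C − 1.37 °C)/0.01768 = 1140 W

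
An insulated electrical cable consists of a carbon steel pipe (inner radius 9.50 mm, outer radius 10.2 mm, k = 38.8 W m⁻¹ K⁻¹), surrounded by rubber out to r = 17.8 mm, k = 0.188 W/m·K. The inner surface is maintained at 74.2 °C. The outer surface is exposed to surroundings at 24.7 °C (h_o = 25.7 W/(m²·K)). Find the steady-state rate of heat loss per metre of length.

Treat each layer as a resistance in series:
  R'_carbon steel = ln(0.0102/0.00950)/(2πk) = 0.07110/(2π·38.8) = 2.916×10^-4 m·K/W
  R'_rubber = ln(0.0178/0.0102)/(2πk) = 0.5568/(2π·0.188) = 0.4714 m·K/W
  R'_conv,out = 1/(2πr h) = 1/(2π·0.0178·25.7) = 0.3479 m·K/W
ΣR = 2.916×10^-4 + 0.4714 + 0.3479 = 0.8196 m·K/W
Q' = ΔT/ΣR = (74.2 °C − 24.7 °C)/0.8196 = 60.4 W/m

Q' = 60.4 W/m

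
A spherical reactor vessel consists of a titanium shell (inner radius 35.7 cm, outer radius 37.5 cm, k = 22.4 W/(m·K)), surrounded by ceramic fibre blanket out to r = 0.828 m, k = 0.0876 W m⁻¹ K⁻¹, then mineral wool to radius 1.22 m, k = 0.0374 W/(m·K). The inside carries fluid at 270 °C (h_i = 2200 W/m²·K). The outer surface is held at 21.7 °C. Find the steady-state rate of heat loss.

Series thermal resistances, inner to outer:
  R_conv,in = 1/(4πr²h) = 1/(4π·0.357²·2200) = 2.838×10^-4 K/W
  R_titanium = (1/0.357 − 1/0.375)/(4πk) = 0.1345/(4π·22.4) = 4.777×10^-4 K/W
  R_ceramic fibre blanket = (1/0.375 − 1/0.828)/(4πk) = 1.459/(4π·0.0876) = 1.325 K/W
  R_mineral wool = (1/0.828 − 1/1.22)/(4πk) = 0.3881/(4π·0.0374) = 0.8257 K/W
ΣR = 2.838×10^-4 + 4.777×10^-4 + 1.325 + 0.8257 = 2.151 K/W
Q = ΔT/ΣR = (270 °C − 21.7 °C)/2.151 = 115 W

Q = 115 W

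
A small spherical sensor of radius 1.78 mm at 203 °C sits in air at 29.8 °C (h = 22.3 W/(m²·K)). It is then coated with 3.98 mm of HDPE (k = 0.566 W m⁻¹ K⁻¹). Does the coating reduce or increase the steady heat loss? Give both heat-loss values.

increases: 0.154 → 1.07 W

Critical radius for a sphere: r_cr = 2k/h = 0.0508 m = 5.08 cm.
Outer radius after coating: r₂ = 0.00178 + 0.00398 = 0.00576 m.
Since r₁ < r_cr and r₂ ≤ r_cr, the coating moves toward the maximum at r_cr — heat loss rises.
Bare: R = 1/(4πr₁²h) = 1126 K/W; Q = 173.2/1126 = 0.154 W.
Coated: R = R_cond + R_conv = 162.1 K/W; Q = 173.2/162.1 = 1.07 W.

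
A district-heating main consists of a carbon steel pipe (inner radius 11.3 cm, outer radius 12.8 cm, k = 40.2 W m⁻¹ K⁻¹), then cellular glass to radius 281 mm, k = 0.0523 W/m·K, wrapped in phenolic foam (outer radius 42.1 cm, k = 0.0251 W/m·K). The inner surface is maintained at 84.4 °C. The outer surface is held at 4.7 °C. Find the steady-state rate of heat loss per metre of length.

Q' = 16.1 W/m

Series thermal resistances, inner to outer:
  R'_carbon steel = ln(0.128/0.113)/(2πk) = 0.1246/(2π·40.2) = 4.935×10^-4 m·K/W
  R'_cellular glass = ln(0.281/0.128)/(2πk) = 0.7863/(2π·0.0523) = 2.393 m·K/W
  R'_phenolic foam = ln(0.421/0.281)/(2πk) = 0.4043/(2π·0.0251) = 2.563 m·K/W
ΣR = 4.935×10^-4 + 2.393 + 2.563 = 4.956 m·K/W
Q' = ΔT/ΣR = (84.4 °C − 4.7 °C)/4.956 = 16.1 W/m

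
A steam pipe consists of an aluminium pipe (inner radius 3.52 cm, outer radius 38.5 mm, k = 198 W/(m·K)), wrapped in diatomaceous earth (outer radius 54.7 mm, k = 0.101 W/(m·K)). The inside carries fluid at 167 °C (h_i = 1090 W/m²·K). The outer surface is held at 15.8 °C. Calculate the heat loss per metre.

Q' = 271 W/m

Resistance network (inner→outer):
  R'_conv,in = 1/(2πr h) = 1/(2π·0.0352·1090) = 0.004148 m·K/W
  R'_aluminium = ln(0.0385/0.0352)/(2πk) = 0.08961/(2π·198) = 7.203×10^-5 m·K/W
  R'_diatomaceous earth = ln(0.0547/0.0385)/(2πk) = 0.3512/(2π·0.101) = 0.5534 m·K/W
ΣR = 0.004148 + 7.203×10^-5 + 0.5534 = 0.5576 m·K/W
Q' = ΔT/ΣR = (167 °C − 15.8 °C)/0.5576 = 271 W/m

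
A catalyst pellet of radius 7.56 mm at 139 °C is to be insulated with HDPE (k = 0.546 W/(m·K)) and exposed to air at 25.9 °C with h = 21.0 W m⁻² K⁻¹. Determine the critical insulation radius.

For a sphere, r_cr = 2k_ins/h = 2·0.546/21.0 = 0.0520 m = 5.20 cm

r_cr = 5.20 cm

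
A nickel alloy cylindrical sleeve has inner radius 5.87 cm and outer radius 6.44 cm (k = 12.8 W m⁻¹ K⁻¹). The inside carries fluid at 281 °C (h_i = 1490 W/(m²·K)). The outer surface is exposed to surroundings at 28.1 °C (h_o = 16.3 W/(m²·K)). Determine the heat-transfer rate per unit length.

Q' = 1640 W/m

Series thermal resistances, inner to outer:
  R'_conv,in = 1/(2πr h) = 1/(2π·0.0587·1490) = 0.001820 m·K/W
  R'_nickel alloy = ln(0.0644/0.0587)/(2πk) = 0.09267/(2π·12.8) = 0.001152 m·K/W
  R'_conv,out = 1/(2πr h) = 1/(2π·0.0644·16.3) = 0.1516 m·K/W
ΣR = 0.001820 + 0.001152 + 0.1516 = 0.1546 m·K/W
Q' = ΔT/ΣR = (281 °C − 28.1 °C)/0.1546 = 1640 W/m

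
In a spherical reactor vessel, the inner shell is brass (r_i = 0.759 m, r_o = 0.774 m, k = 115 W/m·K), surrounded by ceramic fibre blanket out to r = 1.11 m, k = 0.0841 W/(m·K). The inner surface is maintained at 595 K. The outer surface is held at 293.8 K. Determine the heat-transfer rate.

Q = 814 W

Series thermal resistances, inner to outer:
  R_brass = (1/0.759 − 1/0.774)/(4πk) = 0.02553/(4π·115) = 1.767×10^-5 K/W
  R_ceramic fibre blanket = (1/0.774 − 1/1.11)/(4πk) = 0.3911/(4π·0.0841) = 0.3701 K/W
ΣR = 1.767×10^-5 + 0.3701 = 0.3701 K/W
Q = ΔT/ΣR = (595 K − 293.8 K)/0.3701 = 814 W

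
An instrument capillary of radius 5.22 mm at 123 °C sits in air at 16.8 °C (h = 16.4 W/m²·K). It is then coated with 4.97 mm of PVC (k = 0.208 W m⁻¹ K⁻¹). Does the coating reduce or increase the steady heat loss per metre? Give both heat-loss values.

increases: 57.1 → 72.5 W/m

Critical radius for a cylinder: r_cr = k/h = 0.0127 m = 1.27 cm.
Outer radius after coating: r₂ = 0.00522 + 0.00497 = 0.01019 m.
Since r₁ < r_cr and r₂ ≤ r_cr, the coating moves toward the maximum at r_cr — heat loss rises.
Bare: R = 1/(2πr₁h) = 1.859 m·K/W; Q = 106.2/1.859 = 57.1 W/m.
Coated: R = R_cond + R_conv = 1.464 m·K/W; Q = 106.2/1.464 = 72.5 W/m.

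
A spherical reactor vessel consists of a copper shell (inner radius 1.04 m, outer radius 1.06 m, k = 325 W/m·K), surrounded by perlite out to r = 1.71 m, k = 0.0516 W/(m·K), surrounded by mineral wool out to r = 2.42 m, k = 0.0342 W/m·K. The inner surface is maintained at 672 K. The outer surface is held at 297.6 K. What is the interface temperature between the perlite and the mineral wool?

Series thermal resistances, inner to outer:
  R_copper = (1/1.04 − 1/1.06)/(4πk) = 0.01814/(4π·325) = 4.442×10^-6 K/W
  R_perlite = (1/1.06 − 1/1.71)/(4πk) = 0.3586/(4π·0.0516) = 0.5530 K/W
  R_mineral wool = (1/1.71 − 1/2.42)/(4πk) = 0.1716/(4π·0.0342) = 0.3992 K/W
ΣR = 4.442×10^-6 + 0.5530 + 0.3992 = 0.9522 K/W
Q = ΔT/ΣR = (672 K − 297.6 K)/0.9522 = 393.2 W
From the inner boundary to the perlite/mineral wool interface, ΣR_partial = 0.5530 K/W.
T_interface = T_in − Q·ΣR_partial = 672 K − (393.2)(0.5530) = 455 K

T = 455 K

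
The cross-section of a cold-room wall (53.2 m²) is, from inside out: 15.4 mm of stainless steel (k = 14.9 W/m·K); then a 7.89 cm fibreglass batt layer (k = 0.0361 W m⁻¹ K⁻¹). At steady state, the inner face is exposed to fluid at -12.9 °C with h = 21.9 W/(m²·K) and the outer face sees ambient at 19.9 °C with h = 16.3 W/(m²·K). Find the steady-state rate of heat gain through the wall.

Q = 761 W

Treat each layer as a resistance in series:
  R_conv,in = 1/(hA) = 1/(21.9·53.2) = 8.583×10^-4 K/W
  R_stainless steel = L/(kA) = 0.0154/(14.9·53.2) = 1.943×10^-5 K/W
  R_fibreglass batt = L/(kA) = 0.0789/(0.0361·53.2) = 0.04108 K/W
  R_conv,out = 1/(hA) = 1/(16.3·53.2) = 0.001153 K/W
ΣR = 8.583×10^-4 + 1.943×10^-5 + 0.04108 + 0.001153 = 0.04311 K/W
Q = ΔT/ΣR = (-12.9 °C − 19.9 °C)/0.04311 = -761 W
(Negative Q ⇒ heat flows inward; heat gain = 761 W.)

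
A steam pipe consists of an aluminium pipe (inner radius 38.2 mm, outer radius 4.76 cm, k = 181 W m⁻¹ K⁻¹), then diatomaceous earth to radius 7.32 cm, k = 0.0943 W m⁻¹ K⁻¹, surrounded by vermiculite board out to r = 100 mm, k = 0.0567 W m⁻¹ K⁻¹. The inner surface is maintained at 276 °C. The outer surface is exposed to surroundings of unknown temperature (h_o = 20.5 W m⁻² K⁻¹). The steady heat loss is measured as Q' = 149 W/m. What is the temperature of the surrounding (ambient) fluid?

Series resistances:
  R'_aluminium = ln(0.0476/0.0382)/(2πk) = 0.2200/(2π·181) = 1.934×10^-4 m·K/W
  R'_diatomaceous earth = ln(0.0732/0.0476)/(2πk) = 0.4304/(2π·0.0943) = 0.7263 m·K/W
  R'_vermiculite board = ln(0.100/0.0732)/(2πk) = 0.3120/(2π·0.0567) = 0.8757 m·K/W
  R'_conv,out = 1/(2πr h) = 1/(2π·0.100·20.5) = 0.07764 m·K/W
ΣR = 1.680 m·K/W
ΔT = Q'·ΣR = 149 × 1.680 = 250.3 K
Heat flows outward, so T_out = T_in − ΔT = 276 − 250.3 = 25.7 °C

T_out = 25.7 °C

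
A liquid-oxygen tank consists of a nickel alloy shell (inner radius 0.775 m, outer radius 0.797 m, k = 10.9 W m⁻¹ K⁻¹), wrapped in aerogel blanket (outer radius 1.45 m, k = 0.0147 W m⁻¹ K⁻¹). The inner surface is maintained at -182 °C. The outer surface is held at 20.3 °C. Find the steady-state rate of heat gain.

Resistance network (inner→outer):
  R_nickel alloy = (1/0.775 − 1/0.797)/(4πk) = 0.03562/(4π·10.9) = 2.600×10^-4 K/W
  R_aerogel blanket = (1/0.797 − 1/1.45)/(4πk) = 0.5650/(4π·0.0147) = 3.059 K/W
ΣR = 2.600×10^-4 + 3.059 = 3.059 K/W
Q = ΔT/ΣR = (-182 °C − 20.3 °C)/3.059 = -66.1 W
(Negative Q ⇒ heat flows inward; heat gain = 66.1 W.)

Q = 66.1 W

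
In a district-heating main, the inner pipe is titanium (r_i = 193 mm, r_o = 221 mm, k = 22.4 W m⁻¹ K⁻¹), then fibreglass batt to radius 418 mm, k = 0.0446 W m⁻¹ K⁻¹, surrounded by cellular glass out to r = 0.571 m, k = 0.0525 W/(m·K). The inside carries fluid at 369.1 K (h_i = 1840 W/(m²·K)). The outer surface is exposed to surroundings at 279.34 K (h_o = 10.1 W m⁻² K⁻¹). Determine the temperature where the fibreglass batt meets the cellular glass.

T = 306.2 K

Treat each layer as a resistance in series:
  R'_conv,in = 1/(2πr h) = 1/(2π·0.193·1840) = 4.482×10^-4 m·K/W
  R'_titanium = ln(0.221/0.193)/(2πk) = 0.1355/(2π·22.4) = 9.626×10^-4 m·K/W
  R'_fibreglass batt = ln(0.418/0.221)/(2πk) = 0.6373/(2π·0.0446) = 2.274 m·K/W
  R'_cellular glass = ln(0.571/0.418)/(2πk) = 0.3119/(2π·0.0525) = 0.9456 m·K/W
  R'_conv,out = 1/(2πr h) = 1/(2π·0.571·10.1) = 0.02760 m·K/W
ΣR = 4.482×10^-4 + 9.626×10^-4 + 2.274 + 0.9456 + 0.02760 = 3.249 m·K/W
Q' = ΔT/ΣR = (369.1 K − 279.34 K)/3.249 = 27.63 W/m
From the inner boundary to the fibreglass batt/cellular glass interface, ΣR_partial = 2.275 m·K/W.
T_interface = T_in − Q'·ΣR_partial = 369.1 K − (27.63)(2.275) = 306.2 K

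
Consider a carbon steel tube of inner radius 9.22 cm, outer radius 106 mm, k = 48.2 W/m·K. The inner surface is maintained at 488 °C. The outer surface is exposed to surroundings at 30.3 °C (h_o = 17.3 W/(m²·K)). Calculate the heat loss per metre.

Q' = 5.25 kW/m

Treat each layer as a resistance in series:
  R'_carbon steel = ln(0.106/0.0922)/(2πk) = 0.1395/(2π·48.2) = 4.606×10^-4 m·K/W
  R'_conv,out = 1/(2πr h) = 1/(2π·0.106·17.3) = 0.08679 m·K/W
ΣR = 4.606×10^-4 + 0.08679 = 0.08725 m·K/W
Q' = ΔT/ΣR = (488 °C − 30.3 °C)/0.08725 = 5250 W/m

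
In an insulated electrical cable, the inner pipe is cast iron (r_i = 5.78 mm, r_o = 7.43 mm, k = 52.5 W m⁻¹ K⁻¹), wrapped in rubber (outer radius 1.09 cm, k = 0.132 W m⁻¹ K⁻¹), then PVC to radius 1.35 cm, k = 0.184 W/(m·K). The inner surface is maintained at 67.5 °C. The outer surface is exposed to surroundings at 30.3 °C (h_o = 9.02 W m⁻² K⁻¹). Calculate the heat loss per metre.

Q' = 19.0 W/m

Series thermal resistances, inner to outer:
  R'_cast iron = ln(0.00743/0.00578)/(2πk) = 0.2511/(2π·52.5) = 7.613×10^-4 m·K/W
  R'_rubber = ln(0.0109/0.00743)/(2πk) = 0.3832/(2π·0.132) = 0.4621 m·K/W
  R'_PVC = ln(0.0135/0.0109)/(2πk) = 0.2139/(2π·0.184) = 0.1850 m·K/W
  R'_conv,out = 1/(2πr h) = 1/(2π·0.0135·9.02) = 1.307 m·K/W
ΣR = 7.613×10^-4 + 0.4621 + 0.1850 + 1.307 = 1.955 m·K/W
Q' = ΔT/ΣR = (67.5 °C − 30.3 °C)/1.955 = 19.0 W/m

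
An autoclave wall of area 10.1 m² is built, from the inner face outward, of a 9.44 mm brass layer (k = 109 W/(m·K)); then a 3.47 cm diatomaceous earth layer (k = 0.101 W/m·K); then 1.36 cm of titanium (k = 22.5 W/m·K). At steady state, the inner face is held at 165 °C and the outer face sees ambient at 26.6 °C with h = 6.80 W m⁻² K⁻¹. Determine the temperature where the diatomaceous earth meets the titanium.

T = 68.2 °C

Series thermal resistances, inner to outer:
  R_brass = L/(kA) = 0.00944/(109·10.1) = 8.575×10^-6 K/W
  R_diatomaceous earth = L/(kA) = 0.0347/(0.101·10.1) = 0.03402 K/W
  R_titanium = L/(kA) = 0.0136/(22.5·10.1) = 5.985×10^-5 K/W
  R_conv,out = 1/(hA) = 1/(6.80·10.1) = 0.01456 K/W
ΣR = 8.575×10^-6 + 0.03402 + 5.985×10^-5 + 0.01456 = 0.04865 K/W
Q = ΔT/ΣR = (165 °C − 26.6 °C)/0.04865 = 2845 W
From the inner boundary to the diatomaceous earth/titanium interface, ΣR_partial = 0.03403 K/W.
T_interface = T_in − Q·ΣR_partial = 165 °C − (2845)(0.03403) = 68.2 °C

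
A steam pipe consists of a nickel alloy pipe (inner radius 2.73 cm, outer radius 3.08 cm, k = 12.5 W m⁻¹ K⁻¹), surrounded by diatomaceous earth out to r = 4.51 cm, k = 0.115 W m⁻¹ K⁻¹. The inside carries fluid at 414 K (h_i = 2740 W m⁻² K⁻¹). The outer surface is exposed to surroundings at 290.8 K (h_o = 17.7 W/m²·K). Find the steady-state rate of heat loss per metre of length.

Q' = 169 W/m

Treat each layer as a resistance in series:
  R'_conv,in = 1/(2πr h) = 1/(2π·0.0273·2740) = 0.002128 m·K/W
  R'_nickel alloy = ln(0.0308/0.0273)/(2πk) = 0.1206/(2π·12.5) = 0.001536 m·K/W
  R'_diatomaceous earth = ln(0.0451/0.0308)/(2πk) = 0.3814/(2π·0.115) = 0.5278 m·K/W
  R'_conv,out = 1/(2πr h) = 1/(2π·0.0451·17.7) = 0.1994 m·K/W
ΣR = 0.002128 + 0.001536 + 0.5278 + 0.1994 = 0.7309 m·K/W
Q' = ΔT/ΣR = (414 K − 290.8 K)/0.7309 = 169 W/m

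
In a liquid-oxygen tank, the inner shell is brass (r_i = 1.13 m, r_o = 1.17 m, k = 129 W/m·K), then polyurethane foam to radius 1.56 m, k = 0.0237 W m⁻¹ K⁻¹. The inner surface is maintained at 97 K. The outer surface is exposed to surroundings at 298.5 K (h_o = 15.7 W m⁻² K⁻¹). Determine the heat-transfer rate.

Q = 280 W

Treat each layer as a resistance in series:
  R_brass = (1/1.13 − 1/1.17)/(4πk) = 0.03025/(4π·129) = 1.866×10^-5 K/W
  R_polyurethane foam = (1/1.17 − 1/1.56)/(4πk) = 0.2137/(4π·0.0237) = 0.7175 K/W
  R_conv,out = 1/(4πr²h) = 1/(4π·1.56²·15.7) = 0.002083 K/W
ΣR = 1.866×10^-5 + 0.7175 + 0.002083 = 0.7196 K/W
Q = ΔT/ΣR = (97 K − 298.5 K)/0.7196 = -280 W
(Negative Q ⇒ heat flows inward; heat gain = 280 W.)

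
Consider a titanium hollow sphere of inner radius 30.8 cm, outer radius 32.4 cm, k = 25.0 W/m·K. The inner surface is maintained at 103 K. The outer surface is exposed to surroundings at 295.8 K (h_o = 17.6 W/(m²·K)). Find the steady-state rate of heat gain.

Resistance network (inner→outer):
  R_titanium = (1/0.308 − 1/0.324)/(4πk) = 0.1603/(4π·25.0) = 5.104×10^-4 K/W
  R_conv,out = 1/(4πr²h) = 1/(4π·0.324²·17.6) = 0.04307 K/W
ΣR = 5.104×10^-4 + 0.04307 = 0.04358 K/W
Q = ΔT/ΣR = (103 K − 295.8 K)/0.04358 = -4420 W
(Negative Q ⇒ heat flows inward; heat gain = 4420 W.)

Q = 4.42 kW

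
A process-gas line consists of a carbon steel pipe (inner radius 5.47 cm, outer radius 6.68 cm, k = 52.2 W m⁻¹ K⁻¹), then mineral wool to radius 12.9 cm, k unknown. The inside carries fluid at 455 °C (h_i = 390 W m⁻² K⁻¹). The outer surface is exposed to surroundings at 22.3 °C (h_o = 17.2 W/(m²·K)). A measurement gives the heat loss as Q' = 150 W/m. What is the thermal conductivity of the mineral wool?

k = 0.0373 W/m·K

ΣR = ΔT/Q' = |455 − 22.3|/150 = 2.885 m·K/W
Known resistances:
  R'_conv,in = 1/(2πr h) = 1/(2π·0.0547·390) = 0.007461 m·K/W
  R'_carbon steel = ln(0.0668/0.0547)/(2πk) = 0.1998/(2π·52.2) = 6.093×10^-4 m·K/W
  R'_conv,out = 1/(2πr h) = 1/(2π·0.129·17.2) = 0.07173 m·K/W
R_mineral wool = ΣR − ΣR_known = 2.885 − 0.07980 = 2.805 m·K/W
ln(r₂/r₁)/(2πk) = 2.805 ⇒ k = 0.6581/(2π·2.805) = 0.0373 W/m·K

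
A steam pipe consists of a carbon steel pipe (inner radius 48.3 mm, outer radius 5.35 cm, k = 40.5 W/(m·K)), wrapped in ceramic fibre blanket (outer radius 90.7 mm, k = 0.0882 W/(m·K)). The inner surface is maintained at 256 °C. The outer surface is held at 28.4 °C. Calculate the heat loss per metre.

Resistance network (inner→outer):
  R'_carbon steel = ln(0.0535/0.0483)/(2πk) = 0.1023/(2π·40.5) = 4.018×10^-4 m·K/W
  R'_ceramic fibre blanket = ln(0.0907/0.0535)/(2πk) = 0.5279/(2π·0.0882) = 0.9525 m·K/W
ΣR = 4.018×10^-4 + 0.9525 = 0.9529 m·K/W
Q' = ΔT/ΣR = (256 °C − 28.4 °C)/0.9529 = 239 W/m

Q' = 239 W/m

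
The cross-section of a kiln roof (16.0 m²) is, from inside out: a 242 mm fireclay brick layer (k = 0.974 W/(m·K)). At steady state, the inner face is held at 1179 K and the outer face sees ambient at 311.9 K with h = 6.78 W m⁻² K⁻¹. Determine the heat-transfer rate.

Treat each layer as a resistance in series:
  R_fireclay brick = L/(kA) = 0.242/(0.974·16.0) = 0.01553 K/W
  R_conv,out = 1/(hA) = 1/(6.78·16.0) = 0.009218 K/W
ΣR = 0.01553 + 0.009218 = 0.02475 K/W
Q = ΔT/ΣR = (1179 K − 311.9 K)/0.02475 = 35000 W

Q = 35.0 kW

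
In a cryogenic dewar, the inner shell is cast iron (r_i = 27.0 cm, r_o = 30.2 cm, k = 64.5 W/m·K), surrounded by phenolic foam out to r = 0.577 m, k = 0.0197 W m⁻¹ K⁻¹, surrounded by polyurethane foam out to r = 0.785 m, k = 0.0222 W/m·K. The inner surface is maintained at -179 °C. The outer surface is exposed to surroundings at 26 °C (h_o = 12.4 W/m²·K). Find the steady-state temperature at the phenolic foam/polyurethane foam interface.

Series thermal resistances, inner to outer:
  R_cast iron = (1/0.270 − 1/0.302)/(4πk) = 0.3924/(4π·64.5) = 4.842×10^-4 K/W
  R_phenolic foam = (1/0.302 − 1/0.577)/(4πk) = 1.578/(4π·0.0197) = 6.375 K/W
  R_polyurethane foam = (1/0.577 − 1/0.785)/(4πk) = 0.4592/(4π·0.0222) = 1.646 K/W
  R_conv,out = 1/(4πr²h) = 1/(4π·0.785²·12.4) = 0.01041 K/W
ΣR = 4.842×10^-4 + 6.375 + 1.646 + 0.01041 = 8.032 K/W
Q = ΔT/ΣR = (-179 °C − 26 °C)/8.032 = -25.52 W
From the inner boundary to the phenolic foam/polyurethane foam interface, ΣR_partial = 6.375 K/W.
T_interface = T_in − Q·ΣR_partial = -179 °C − (-25.52)(6.375) = -16.3 °C

T = -16.3 °C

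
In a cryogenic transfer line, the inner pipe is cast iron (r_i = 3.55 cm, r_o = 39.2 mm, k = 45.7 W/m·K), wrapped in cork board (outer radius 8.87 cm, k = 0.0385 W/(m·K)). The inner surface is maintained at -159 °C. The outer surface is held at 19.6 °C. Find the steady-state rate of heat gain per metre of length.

Q' = 52.9 W/m

Resistance network (inner→outer):
  R'_cast iron = ln(0.0392/0.0355)/(2πk) = 0.09914/(2π·45.7) = 3.453×10^-4 m·K/W
  R'_cork board = ln(0.0887/0.0392)/(2πk) = 0.8166/(2π·0.0385) = 3.376 m·K/W
ΣR = 3.453×10^-4 + 3.376 = 3.376 m·K/W
Q' = ΔT/ΣR = (-159 °C − 19.6 °C)/3.376 = -52.9 W/m
(Negative Q' ⇒ heat flows inward; heat gain = 52.9 W/m.)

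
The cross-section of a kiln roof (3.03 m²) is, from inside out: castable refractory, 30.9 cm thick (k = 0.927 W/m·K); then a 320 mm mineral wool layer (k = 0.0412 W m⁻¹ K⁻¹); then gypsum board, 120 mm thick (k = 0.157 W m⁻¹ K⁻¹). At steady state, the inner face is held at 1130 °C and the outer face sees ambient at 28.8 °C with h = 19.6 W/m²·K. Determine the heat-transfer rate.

Treat each layer as a resistance in series:
  R_castable refractory = L/(kA) = 0.309/(0.927·3.03) = 0.1100 K/W
  R_mineral wool = L/(kA) = 0.320/(0.0412·3.03) = 2.563 K/W
  R_gypsum board = L/(kA) = 0.120/(0.157·3.03) = 0.2523 K/W
  R_conv,out = 1/(hA) = 1/(19.6·3.03) = 0.01684 K/W
ΣR = 0.1100 + 2.563 + 0.2523 + 0.01684 = 2.942 K/W
Q = ΔT/ΣR = (1130 °C − 28.8 °C)/2.942 = 374 W

Q = 374 W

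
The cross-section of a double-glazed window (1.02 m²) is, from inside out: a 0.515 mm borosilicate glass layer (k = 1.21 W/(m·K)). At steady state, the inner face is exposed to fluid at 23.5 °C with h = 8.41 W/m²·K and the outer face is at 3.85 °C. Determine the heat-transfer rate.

Treat each layer as a resistance in series:
  R_conv,in = 1/(hA) = 1/(8.41·1.02) = 0.1166 K/W
  R_borosilicate glass = L/(kA) = 5.15×10^-4/(1.21·1.02) = 4.173×10^-4 K/W
ΣR = 0.1166 + 4.173×10^-4 = 0.1170 K/W
Q = ΔT/ΣR = (23.5 °C − 3.85 °C)/0.1170 = 168 W

Q = 168 W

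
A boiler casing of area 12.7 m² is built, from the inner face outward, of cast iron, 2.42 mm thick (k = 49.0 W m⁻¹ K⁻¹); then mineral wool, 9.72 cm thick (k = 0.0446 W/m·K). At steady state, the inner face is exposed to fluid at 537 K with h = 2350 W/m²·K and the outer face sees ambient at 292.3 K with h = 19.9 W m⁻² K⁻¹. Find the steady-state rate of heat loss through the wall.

Resistance network (inner→outer):
  R_conv,in = 1/(hA) = 1/(2350·12.7) = 3.351×10^-5 K/W
  R_cast iron = L/(kA) = 0.00242/(49.0·12.7) = 3.889×10^-6 K/W
  R_mineral wool = L/(kA) = 0.0972/(0.0446·12.7) = 0.1716 K/W
  R_conv,out = 1/(hA) = 1/(19.9·12.7) = 0.003957 K/W
ΣR = 3.351×10^-5 + 3.889×10^-6 + 0.1716 + 0.003957 = 0.1756 K/W
Q = ΔT/ΣR = (537 K − 292.3 K)/0.1756 = 1390 W

Q = 1390 W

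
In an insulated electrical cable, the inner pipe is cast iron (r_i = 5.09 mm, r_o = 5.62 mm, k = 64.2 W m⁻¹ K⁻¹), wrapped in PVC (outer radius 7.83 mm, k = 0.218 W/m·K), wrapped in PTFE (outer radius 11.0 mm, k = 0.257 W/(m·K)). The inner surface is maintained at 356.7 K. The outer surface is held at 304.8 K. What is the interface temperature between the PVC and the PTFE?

Treat each layer as a resistance in series:
  R'_cast iron = ln(0.00562/0.00509)/(2πk) = 0.09905/(2π·64.2) = 2.456×10^-4 m·K/W
  R'_PVC = ln(0.00783/0.00562)/(2πk) = 0.3316/(2π·0.218) = 0.2421 m·K/W
  R'_PTFE = ln(0.0110/0.00783)/(2πk) = 0.3399/(2π·0.257) = 0.2105 m·K/W
ΣR = 2.456×10^-4 + 0.2421 + 0.2105 = 0.4528 m·K/W
Q' = ΔT/ΣR = (356.7 K − 304.8 K)/0.4528 = 114.6 W/m
From the inner boundary to the PVC/PTFE interface, ΣR_partial = 0.2423 m·K/W.
T_interface = T_in − Q'·ΣR_partial = 356.7 K − (114.6)(0.2423) = 328.9 K

T = 328.9 K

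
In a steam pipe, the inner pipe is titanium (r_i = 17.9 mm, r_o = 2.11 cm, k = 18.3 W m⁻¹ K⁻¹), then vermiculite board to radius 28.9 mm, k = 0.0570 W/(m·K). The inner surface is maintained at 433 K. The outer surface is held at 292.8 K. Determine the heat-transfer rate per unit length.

Treat each layer as a resistance in series:
  R'_titanium = ln(0.0211/0.0179)/(2πk) = 0.1645/(2π·18.3) = 0.001430 m·K/W
  R'_vermiculite board = ln(0.0289/0.0211)/(2πk) = 0.3146/(2π·0.0570) = 0.8783 m·K/W
ΣR = 0.001430 + 0.8783 = 0.8797 m·K/W
Q' = ΔT/ΣR = (433 K − 292.8 K)/0.8797 = 159 W/m

Q' = 159 W/m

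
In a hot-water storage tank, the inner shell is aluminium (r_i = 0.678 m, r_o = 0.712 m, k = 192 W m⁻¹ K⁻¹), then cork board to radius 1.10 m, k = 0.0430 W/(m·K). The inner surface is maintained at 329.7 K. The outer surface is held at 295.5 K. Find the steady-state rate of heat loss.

Q = 37.3 W

Resistance network (inner→outer):
  R_aluminium = (1/0.678 − 1/0.712)/(4πk) = 0.07043/(4π·192) = 2.919×10^-5 K/W
  R_cork board = (1/0.712 − 1/1.10)/(4πk) = 0.4954/(4π·0.0430) = 0.9168 K/W
ΣR = 2.919×10^-5 + 0.9168 = 0.9168 K/W
Q = ΔT/ΣR = (329.7 K − 295.5 K)/0.9168 = 37.3 W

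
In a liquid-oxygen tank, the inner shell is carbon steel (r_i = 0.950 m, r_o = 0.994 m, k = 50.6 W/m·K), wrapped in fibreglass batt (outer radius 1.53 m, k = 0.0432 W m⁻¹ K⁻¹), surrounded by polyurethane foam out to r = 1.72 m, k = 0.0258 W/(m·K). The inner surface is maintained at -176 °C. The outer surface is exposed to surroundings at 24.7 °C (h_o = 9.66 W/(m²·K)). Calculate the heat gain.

Q = 229 W

Treat each layer as a resistance in series:
  R_carbon steel = (1/0.950 − 1/0.994)/(4πk) = 0.04660/(4π·50.6) = 7.328×10^-5 K/W
  R_fibreglass batt = (1/0.994 − 1/1.53)/(4πk) = 0.3524/(4π·0.0432) = 0.6492 K/W
  R_polyurethane foam = (1/1.53 − 1/1.72)/(4πk) = 0.07220/(4π·0.0258) = 0.2227 K/W
  R_conv,out = 1/(4πr²h) = 1/(4π·1.72²·9.66) = 0.002785 K/W
ΣR = 7.328×10^-5 + 0.6492 + 0.2227 + 0.002785 = 0.8748 K/W
Q = ΔT/ΣR = (-176 °C − 24.7 °C)/0.8748 = -229 W
(Negative Q ⇒ heat flows inward; heat gain = 229 W.)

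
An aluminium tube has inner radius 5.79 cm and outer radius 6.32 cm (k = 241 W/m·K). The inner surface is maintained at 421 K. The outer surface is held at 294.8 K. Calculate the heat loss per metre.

Q' = 2.18×10^6 W/m

Q' = 2πk·ΔT/ln(r₂/r₁) = 2π × 241 × 126.2 / ln(0.0632/0.0579) = 2.18×10^6 W/m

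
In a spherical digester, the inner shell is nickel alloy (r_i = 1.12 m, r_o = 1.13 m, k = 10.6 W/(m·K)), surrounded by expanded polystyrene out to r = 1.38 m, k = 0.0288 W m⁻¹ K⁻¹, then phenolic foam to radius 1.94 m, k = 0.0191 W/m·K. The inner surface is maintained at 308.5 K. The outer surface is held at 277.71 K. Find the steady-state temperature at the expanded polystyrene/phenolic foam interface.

Series thermal resistances, inner to outer:
  R_nickel alloy = (1/1.12 − 1/1.13)/(4πk) = 0.007901/(4π·10.6) = 5.932×10^-5 K/W
  R_expanded polystyrene = (1/1.13 − 1/1.38)/(4πk) = 0.1603/(4π·0.0288) = 0.4430 K/W
  R_phenolic foam = (1/1.38 − 1/1.94)/(4πk) = 0.2092/(4π·0.0191) = 0.8715 K/W
ΣR = 5.932×10^-5 + 0.4430 + 0.8715 = 1.315 K/W
Q = ΔT/ΣR = (308.5 K − 277.71 K)/1.315 = 23.41 W
From the inner boundary to the expanded polystyrene/phenolic foam interface, ΣR_partial = 0.4431 K/W.
T_interface = T_in − Q·ΣR_partial = 308.5 K − (23.41)(0.4431) = 298.1 K

T = 298.1 K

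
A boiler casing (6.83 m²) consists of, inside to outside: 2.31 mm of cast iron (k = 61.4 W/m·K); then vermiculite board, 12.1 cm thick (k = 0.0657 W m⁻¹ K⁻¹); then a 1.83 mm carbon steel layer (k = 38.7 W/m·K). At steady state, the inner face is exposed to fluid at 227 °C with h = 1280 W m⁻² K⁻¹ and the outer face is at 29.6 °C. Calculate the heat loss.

Resistance network (inner→outer):
  R_conv,in = 1/(hA) = 1/(1280·6.83) = 1.144×10^-4 K/W
  R_cast iron = L/(kA) = 0.00231/(61.4·6.83) = 5.508×10^-6 K/W
  R_vermiculite board = L/(kA) = 0.121/(0.0657·6.83) = 0.2696 K/W
  R_carbon steel = L/(kA) = 0.00183/(38.7·6.83) = 6.923×10^-6 K/W
ΣR = 1.144×10^-4 + 5.508×10^-6 + 0.2696 + 6.923×10^-6 = 0.2697 K/W
Q = ΔT/ΣR = (227 °C − 29.6 °C)/0.2697 = 732 W

Q = 732 W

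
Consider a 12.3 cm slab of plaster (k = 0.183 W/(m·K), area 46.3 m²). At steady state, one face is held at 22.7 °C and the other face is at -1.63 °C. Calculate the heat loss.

Q = kA·ΔT/L = 0.183 × 46.3 × |22.7 °C − -1.63 °C| / 0.123 = 1680 W

Q = 1680 W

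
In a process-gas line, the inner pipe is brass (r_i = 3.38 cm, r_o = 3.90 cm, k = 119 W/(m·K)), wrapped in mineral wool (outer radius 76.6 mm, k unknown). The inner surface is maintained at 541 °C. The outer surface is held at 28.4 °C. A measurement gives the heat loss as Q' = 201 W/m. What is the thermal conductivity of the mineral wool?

k = 0.0421 W/m·K

ΣR = ΔT/Q' = |541 − 28.4|/201 = 2.550 m·K/W
Known resistances:
  R'_brass = ln(0.0390/0.0338)/(2πk) = 0.1431/(2π·119) = 1.914×10^-4 m·K/W
R_mineral wool = ΣR − ΣR_known = 2.550 − 1.914×10^-4 = 2.550 m·K/W
ln(r₂/r₁)/(2πk) = 2.550 ⇒ k = 0.6750/(2π·2.550) = 0.0421 W/m·K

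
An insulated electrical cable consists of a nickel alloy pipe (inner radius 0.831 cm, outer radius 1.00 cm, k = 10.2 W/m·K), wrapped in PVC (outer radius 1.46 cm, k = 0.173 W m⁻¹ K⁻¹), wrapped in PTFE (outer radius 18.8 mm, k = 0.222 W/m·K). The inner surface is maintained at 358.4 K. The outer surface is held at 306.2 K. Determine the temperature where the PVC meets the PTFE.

Resistance network (inner→outer):
  R'_nickel alloy = ln(0.0100/0.00831)/(2πk) = 0.1851/(2π·10.2) = 0.002889 m·K/W
  R'_PVC = ln(0.0146/0.0100)/(2πk) = 0.3784/(2π·0.173) = 0.3482 m·K/W
  R'_PTFE = ln(0.0188/0.0146)/(2πk) = 0.2528/(2π·0.222) = 0.1813 m·K/W
ΣR = 0.002889 + 0.3482 + 0.1813 = 0.5324 m·K/W
Q' = ΔT/ΣR = (358.4 K − 306.2 K)/0.5324 = 98.05 W/m
From the inner boundary to the PVC/PTFE interface, ΣR_partial = 0.3511 m·K/W.
T_interface = T_in − Q'·ΣR_partial = 358.4 K − (98.05)(0.3511) = 324.0 K

T = 324.0 K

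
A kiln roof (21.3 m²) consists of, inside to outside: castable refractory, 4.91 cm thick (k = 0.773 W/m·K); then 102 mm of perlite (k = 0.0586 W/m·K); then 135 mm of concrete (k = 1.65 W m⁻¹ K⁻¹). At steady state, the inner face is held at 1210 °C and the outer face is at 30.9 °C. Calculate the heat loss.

Resistance network (inner→outer):
  R_castable refractory = L/(kA) = 0.0491/(0.773·21.3) = 0.002982 K/W
  R_perlite = L/(kA) = 0.102/(0.0586·21.3) = 0.08172 K/W
  R_concrete = L/(kA) = 0.135/(1.65·21.3) = 0.003841 K/W
ΣR = 0.002982 + 0.08172 + 0.003841 = 0.08854 K/W
Q = ΔT/ΣR = (1210 °C − 30.9 °C)/0.08854 = 13300 W

Q = 13.3 kW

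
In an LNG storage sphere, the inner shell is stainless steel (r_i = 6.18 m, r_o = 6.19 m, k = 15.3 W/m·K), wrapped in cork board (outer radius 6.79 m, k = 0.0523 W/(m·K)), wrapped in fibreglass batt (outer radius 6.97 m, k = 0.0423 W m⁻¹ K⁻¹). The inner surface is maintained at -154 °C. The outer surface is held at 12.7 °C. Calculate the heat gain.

Resistance network (inner→outer):
  R_stainless steel = (1/6.18 − 1/6.19)/(4πk) = 2.614×10^-4/(4π·15.3) = 1.360×10^-6 K/W
  R_cork board = (1/6.19 − 1/6.79)/(4πk) = 0.01428/(4π·0.0523) = 0.02172 K/W
  R_fibreglass batt = (1/6.79 − 1/6.97)/(4πk) = 0.003803/(4π·0.0423) = 0.007155 K/W
ΣR = 1.360×10^-6 + 0.02172 + 0.007155 = 0.02888 K/W
Q = ΔT/ΣR = (-154 °C − 12.7 °C)/0.02888 = -5770 W
(Negative Q ⇒ heat flows inward; heat gain = 5770 W.)

Q = 5.77 kW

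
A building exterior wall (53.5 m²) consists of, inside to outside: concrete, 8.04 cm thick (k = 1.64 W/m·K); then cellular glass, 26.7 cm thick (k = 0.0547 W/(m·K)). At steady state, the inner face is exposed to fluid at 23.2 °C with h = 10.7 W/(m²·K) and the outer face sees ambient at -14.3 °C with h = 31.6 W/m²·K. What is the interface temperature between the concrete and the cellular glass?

T = 22.1 °C

Resistance network (inner→outer):
  R_conv,in = 1/(hA) = 1/(10.7·53.5) = 0.001747 K/W
  R_concrete = L/(kA) = 0.0804/(1.64·53.5) = 9.163×10^-4 K/W
  R_cellular glass = L/(kA) = 0.267/(0.0547·53.5) = 0.09124 K/W
  R_conv,out = 1/(hA) = 1/(31.6·53.5) = 5.915×10^-4 K/W
ΣR = 0.001747 + 9.163×10^-4 + 0.09124 + 5.915×10^-4 = 0.09449 K/W
Q = ΔT/ΣR = (23.2 °C − -14.3 °C)/0.09449 = 396.9 W
From the inner boundary to the concrete/cellular glass interface, ΣR_partial = 0.002663 K/W.
T_interface = T_in − Q·ΣR_partial = 23.2 °C − (396.9)(0.002663) = 22.1 °C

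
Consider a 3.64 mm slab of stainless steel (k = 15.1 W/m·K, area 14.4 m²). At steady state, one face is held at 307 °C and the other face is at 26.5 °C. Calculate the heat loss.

Q = kA·ΔT/L = 15.1 × 14.4 × |307 °C − 26.5 °C| / 0.00364 = 1.68×10^7 W

Q = 1.68×10^7 W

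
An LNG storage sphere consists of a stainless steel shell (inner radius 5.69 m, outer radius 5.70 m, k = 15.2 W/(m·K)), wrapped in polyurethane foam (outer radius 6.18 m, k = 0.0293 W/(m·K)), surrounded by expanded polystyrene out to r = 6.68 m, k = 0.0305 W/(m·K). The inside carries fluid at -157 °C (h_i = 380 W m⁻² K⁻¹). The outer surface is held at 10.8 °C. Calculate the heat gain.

Treat each layer as a resistance in series:
  R_conv,in = 1/(4πr²h) = 1/(4π·5.69²·380) = 6.468×10^-6 K/W
  R_stainless steel = (1/5.69 − 1/5.70)/(4πk) = 3.083×10^-4/(4π·15.2) = 1.614×10^-6 K/W
  R_polyurethane foam = (1/5.70 − 1/6.18)/(4πk) = 0.01363/(4π·0.0293) = 0.03701 K/W
  R_expanded polystyrene = (1/6.18 − 1/6.68)/(4πk) = 0.01211/(4π·0.0305) = 0.03160 K/W
ΣR = 6.468×10^-6 + 1.614×10^-6 + 0.03701 + 0.03160 = 0.06862 K/W
Q = ΔT/ΣR = (-157 °C − 10.8 °C)/0.06862 = -2450 W
(Negative Q ⇒ heat flows inward; heat gain = 2450 W.)

Q = 2.45 kW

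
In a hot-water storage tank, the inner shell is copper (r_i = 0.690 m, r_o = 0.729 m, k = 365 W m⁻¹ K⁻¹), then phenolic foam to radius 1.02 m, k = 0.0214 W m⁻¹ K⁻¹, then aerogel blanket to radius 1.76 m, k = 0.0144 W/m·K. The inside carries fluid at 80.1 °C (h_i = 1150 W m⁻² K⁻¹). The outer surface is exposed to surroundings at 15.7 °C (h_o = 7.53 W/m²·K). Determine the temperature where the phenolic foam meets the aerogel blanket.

T = 55.0 °C

Treat each layer as a resistance in series:
  R_conv,in = 1/(4πr²h) = 1/(4π·0.690²·1150) = 1.453×10^-4 K/W
  R_copper = (1/0.690 − 1/0.729)/(4πk) = 0.07753/(4π·365) = 1.690×10^-5 K/W
  R_phenolic foam = (1/0.729 − 1/1.02)/(4πk) = 0.3913/(4π·0.0214) = 1.455 K/W
  R_aerogel blanket = (1/1.02 − 1/1.76)/(4πk) = 0.4122/(4π·0.0144) = 2.278 K/W
  R_conv,out = 1/(4πr²h) = 1/(4π·1.76²·7.53) = 0.003412 K/W
ΣR = 1.453×10^-4 + 1.690×10^-5 + 1.455 + 2.278 + 0.003412 = 3.737 K/W
Q = ΔT/ΣR = (80.1 °C − 15.7 °C)/3.737 = 17.23 W
From the inner boundary to the phenolic foam/aerogel blanket interface, ΣR_partial = 1.455 K/W.
T_interface = T_in − Q·ΣR_partial = 80.1 °C − (17.23)(1.455) = 55.0 °C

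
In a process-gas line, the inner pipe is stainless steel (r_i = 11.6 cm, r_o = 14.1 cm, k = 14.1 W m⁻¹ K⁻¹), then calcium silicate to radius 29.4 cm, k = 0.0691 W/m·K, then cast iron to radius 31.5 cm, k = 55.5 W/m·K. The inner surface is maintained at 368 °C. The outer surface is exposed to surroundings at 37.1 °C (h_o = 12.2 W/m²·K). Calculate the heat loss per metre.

Resistance network (inner→outer):
  R'_stainless steel = ln(0.141/0.116)/(2πk) = 0.1952/(2π·14.1) = 0.002203 m·K/W
  R'_calcium silicate = ln(0.294/0.141)/(2πk) = 0.7348/(2π·0.0691) = 1.692 m·K/W
  R'_cast iron = ln(0.315/0.294)/(2πk) = 0.06899/(2π·55.5) = 1.978×10^-4 m·K/W
  R'_conv,out = 1/(2πr h) = 1/(2π·0.315·12.2) = 0.04141 m·K/W
ΣR = 0.002203 + 1.692 + 1.978×10^-4 + 0.04141 = 1.736 m·K/W
Q' = ΔT/ΣR = (368 °C − 37.1 °C)/1.736 = 191 W/m

Q' = 191 W/m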